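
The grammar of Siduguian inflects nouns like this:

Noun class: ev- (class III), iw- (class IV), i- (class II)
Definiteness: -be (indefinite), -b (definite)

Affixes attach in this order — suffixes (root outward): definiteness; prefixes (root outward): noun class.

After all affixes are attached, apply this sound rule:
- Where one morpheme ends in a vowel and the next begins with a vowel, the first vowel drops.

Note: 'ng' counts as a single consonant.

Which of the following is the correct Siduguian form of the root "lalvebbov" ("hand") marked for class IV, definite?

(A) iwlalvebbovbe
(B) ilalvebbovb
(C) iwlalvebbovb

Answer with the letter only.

C

Attach definiteness definite -b → lalvebbovb.
Attach noun class class IV iw- → iwlalvebbovb.
Vowel deletion: no change.
So the correct form is iwlalvebbovb, option (C).
(B) ilalvebbovb is wrong: it uses class II instead of class IV for noun class.
(A) iwlalvebbovbe is wrong: it uses indefinite instead of definite for definiteness.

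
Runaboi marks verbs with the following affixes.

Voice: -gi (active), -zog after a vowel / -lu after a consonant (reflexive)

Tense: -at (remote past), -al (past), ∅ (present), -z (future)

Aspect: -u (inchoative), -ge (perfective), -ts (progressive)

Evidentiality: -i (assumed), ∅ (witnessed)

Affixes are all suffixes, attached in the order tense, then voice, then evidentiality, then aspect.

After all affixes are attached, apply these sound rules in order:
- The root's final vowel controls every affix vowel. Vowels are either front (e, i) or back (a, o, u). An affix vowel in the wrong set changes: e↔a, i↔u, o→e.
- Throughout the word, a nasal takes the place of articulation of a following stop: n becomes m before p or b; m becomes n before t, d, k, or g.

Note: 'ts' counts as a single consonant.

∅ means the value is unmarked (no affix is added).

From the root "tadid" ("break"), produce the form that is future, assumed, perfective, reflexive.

Attach tense future -z → tadidz.
Attach voice reflexive -lu (after consonant 'z') → tadidzlu.
Attach evidentiality assumed -i → tadidzlui.
Attach aspect perfective -ge → tadidzluige.
Apply vowel harmony: tadidzluige → tadidzliige.
Nasal assimilation: no change.

tadidzliige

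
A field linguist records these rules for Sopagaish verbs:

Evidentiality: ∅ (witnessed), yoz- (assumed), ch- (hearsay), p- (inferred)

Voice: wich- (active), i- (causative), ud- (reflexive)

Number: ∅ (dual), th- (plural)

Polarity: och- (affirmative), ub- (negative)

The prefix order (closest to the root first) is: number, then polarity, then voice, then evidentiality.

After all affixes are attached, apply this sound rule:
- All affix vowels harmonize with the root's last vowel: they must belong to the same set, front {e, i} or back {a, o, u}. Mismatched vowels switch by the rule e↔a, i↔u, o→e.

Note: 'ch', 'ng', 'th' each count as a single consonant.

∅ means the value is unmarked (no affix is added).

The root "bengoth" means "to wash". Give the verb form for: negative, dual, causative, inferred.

number = dual: zero marking, form stays bengoth.
Attach polarity negative ub- → ubbengoth.
Attach voice causative i- → iubbengoth.
Attach evidentiality inferred p- → piubbengoth.
Apply vowel harmony: piubbengoth → puubbengoth.

puubbengoth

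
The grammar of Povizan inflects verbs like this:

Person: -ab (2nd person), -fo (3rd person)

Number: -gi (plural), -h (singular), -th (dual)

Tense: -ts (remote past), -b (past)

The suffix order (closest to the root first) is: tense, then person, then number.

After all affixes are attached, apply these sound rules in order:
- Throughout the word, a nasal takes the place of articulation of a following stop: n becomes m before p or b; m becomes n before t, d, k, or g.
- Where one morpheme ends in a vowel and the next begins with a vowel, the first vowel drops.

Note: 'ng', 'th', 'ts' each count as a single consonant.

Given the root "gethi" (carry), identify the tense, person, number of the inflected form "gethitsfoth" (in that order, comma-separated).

Segment: gethi-ts-fo-th.
tense: -ts → remote past.
person: -fo → 3rd person.
number: -th → dual.

remote past, 3rd person, dual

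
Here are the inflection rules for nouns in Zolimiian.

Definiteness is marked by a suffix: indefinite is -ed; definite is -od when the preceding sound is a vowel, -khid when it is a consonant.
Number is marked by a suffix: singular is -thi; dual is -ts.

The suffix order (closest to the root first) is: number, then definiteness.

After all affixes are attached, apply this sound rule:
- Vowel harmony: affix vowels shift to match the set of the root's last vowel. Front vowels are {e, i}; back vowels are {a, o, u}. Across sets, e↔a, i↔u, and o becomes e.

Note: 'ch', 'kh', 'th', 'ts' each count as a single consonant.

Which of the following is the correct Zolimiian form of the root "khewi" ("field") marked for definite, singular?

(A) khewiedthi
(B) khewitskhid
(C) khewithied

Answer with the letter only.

Attach number singular -thi → khewithi.
Attach definiteness definite -od (after vowel 'i') → khewithiod.
Apply vowel harmony: khewithiod → khewithied.
So the correct form is khewithied, option (C).
(A) khewiedthi is wrong: it has the affixes in the wrong order.
(B) khewitskhid is wrong: it uses dual instead of singular for number.

C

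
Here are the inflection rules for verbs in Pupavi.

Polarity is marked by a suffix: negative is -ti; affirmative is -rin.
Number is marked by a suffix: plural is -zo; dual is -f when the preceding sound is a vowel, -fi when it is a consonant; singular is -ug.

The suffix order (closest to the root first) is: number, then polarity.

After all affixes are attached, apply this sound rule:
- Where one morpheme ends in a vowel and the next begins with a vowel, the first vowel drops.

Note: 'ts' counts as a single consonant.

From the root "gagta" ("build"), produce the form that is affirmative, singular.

Attach number singular -ug → gagtaug.
Attach polarity affirmative -rin → gagtaugrin.
Apply vowel deletion: gagtaugrin → gagtugrin.

gagtugrin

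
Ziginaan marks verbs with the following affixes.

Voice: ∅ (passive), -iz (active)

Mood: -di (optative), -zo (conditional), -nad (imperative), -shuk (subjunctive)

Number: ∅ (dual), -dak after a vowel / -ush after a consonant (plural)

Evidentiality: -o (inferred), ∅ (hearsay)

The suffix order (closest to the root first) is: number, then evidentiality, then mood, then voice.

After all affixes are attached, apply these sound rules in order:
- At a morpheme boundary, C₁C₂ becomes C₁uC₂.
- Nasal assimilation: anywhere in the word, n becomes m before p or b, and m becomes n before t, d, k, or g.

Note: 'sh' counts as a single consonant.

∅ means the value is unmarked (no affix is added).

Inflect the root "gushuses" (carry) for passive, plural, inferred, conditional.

Attach number plural -ush (after consonant 's') → gushusesush.
Attach evidentiality inferred -o → gushusesusho.
Attach mood conditional -zo → gushusesushozo.
voice = passive: zero marking, form stays gushusesushozo.
Epenthesis: no change.
Nasal assimilation: no change.

gushusesushozo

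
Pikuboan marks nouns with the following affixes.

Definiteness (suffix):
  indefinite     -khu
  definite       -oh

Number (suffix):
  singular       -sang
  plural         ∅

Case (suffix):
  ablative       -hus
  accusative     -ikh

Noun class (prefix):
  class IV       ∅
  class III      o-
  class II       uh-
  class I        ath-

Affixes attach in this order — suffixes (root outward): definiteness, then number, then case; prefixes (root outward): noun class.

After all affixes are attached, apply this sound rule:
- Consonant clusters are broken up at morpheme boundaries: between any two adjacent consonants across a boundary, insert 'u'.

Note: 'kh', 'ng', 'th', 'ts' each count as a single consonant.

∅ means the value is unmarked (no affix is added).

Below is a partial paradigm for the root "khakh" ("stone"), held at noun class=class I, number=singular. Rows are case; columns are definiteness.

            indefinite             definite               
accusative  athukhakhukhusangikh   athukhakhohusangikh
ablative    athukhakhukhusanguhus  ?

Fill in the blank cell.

Attach definiteness definite -oh → khakhoh.
Attach noun class class I ath- → athkhakhoh.
Attach number singular -sang → athkhakhohsang.
Attach case ablative -hus → athkhakhohsanghus.
Apply epenthesis: athkhakhohsanghus → athukhakhohusanguhus.

athukhakhohusanguhus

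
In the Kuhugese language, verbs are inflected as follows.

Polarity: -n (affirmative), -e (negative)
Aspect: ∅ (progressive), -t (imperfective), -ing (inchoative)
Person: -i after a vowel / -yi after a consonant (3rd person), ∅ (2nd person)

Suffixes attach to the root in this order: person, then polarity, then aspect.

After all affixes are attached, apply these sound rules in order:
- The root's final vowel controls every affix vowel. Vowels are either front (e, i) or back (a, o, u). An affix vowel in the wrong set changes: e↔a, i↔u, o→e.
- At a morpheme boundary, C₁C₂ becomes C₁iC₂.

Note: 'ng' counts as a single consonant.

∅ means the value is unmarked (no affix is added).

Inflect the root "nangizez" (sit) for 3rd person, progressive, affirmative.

nangizeziyin

Attach person 3rd person -yi (after consonant 'z') → nangizezyi.
Attach polarity affirmative -n → nangizezyin.
aspect = progressive: zero marking, form stays nangizezyin.
Vowel harmony: no change.
Apply epenthesis: nangizezyin → nangizeziyin.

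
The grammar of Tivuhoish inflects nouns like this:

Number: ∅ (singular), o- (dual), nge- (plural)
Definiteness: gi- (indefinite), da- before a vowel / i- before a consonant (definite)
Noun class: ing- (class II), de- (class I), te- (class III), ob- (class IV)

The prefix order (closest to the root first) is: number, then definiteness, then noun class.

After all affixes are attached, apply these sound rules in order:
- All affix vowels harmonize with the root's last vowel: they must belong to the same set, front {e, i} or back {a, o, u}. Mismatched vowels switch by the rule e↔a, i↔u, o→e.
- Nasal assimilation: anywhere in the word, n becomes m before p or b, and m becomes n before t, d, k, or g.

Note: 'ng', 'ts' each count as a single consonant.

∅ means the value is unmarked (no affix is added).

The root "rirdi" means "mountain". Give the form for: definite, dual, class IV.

Attach number dual o- → orirdi.
Attach definiteness definite da- (before vowel 'o') → daorirdi.
Attach noun class class IV ob- → obdaorirdi.
Apply vowel harmony: obdaorirdi → ebdeerirdi.
Nasal assimilation: no change.

ebdeerirdi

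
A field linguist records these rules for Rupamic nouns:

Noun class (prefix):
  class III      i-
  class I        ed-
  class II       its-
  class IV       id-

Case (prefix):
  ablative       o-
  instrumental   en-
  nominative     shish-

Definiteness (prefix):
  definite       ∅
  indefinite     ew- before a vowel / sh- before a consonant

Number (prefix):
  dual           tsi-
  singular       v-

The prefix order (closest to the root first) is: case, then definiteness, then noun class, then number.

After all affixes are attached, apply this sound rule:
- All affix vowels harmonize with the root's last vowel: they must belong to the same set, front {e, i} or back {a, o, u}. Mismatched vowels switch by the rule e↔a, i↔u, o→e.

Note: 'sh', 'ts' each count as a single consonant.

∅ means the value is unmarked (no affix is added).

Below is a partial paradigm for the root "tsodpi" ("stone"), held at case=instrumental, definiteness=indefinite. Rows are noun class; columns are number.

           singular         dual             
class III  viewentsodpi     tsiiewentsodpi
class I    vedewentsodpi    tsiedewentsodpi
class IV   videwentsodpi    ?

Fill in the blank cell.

tsiidewentsodpi

Attach case instrumental en- → entsodpi.
Attach definiteness indefinite ew- (before vowel 'e') → ewentsodpi.
Attach noun class class IV id- → idewentsodpi.
Attach number dual tsi- → tsiidewentsodpi.
Vowel harmony: no change.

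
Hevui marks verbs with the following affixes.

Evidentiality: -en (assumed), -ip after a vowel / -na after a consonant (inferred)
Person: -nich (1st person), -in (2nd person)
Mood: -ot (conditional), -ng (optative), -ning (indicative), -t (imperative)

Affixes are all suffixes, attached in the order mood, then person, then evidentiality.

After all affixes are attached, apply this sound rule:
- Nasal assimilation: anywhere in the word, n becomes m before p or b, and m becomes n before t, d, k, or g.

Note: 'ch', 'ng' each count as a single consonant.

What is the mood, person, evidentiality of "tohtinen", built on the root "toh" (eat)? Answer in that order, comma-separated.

imperative, 2nd person, assumed

Segment: toh-t-in-en.
mood: -t → imperative.
person: -in → 2nd person.
evidentiality: -en → assumed.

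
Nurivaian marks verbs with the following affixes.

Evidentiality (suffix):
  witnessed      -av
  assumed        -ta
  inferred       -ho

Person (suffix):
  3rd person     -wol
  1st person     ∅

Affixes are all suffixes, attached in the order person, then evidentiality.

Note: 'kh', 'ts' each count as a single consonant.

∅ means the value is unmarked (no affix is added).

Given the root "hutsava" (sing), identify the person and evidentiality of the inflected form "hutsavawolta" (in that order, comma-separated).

3rd person, assumed

Segment: hutsava-wol-ta.
person: -wol → 3rd person.
evidentiality: -ta → assumed.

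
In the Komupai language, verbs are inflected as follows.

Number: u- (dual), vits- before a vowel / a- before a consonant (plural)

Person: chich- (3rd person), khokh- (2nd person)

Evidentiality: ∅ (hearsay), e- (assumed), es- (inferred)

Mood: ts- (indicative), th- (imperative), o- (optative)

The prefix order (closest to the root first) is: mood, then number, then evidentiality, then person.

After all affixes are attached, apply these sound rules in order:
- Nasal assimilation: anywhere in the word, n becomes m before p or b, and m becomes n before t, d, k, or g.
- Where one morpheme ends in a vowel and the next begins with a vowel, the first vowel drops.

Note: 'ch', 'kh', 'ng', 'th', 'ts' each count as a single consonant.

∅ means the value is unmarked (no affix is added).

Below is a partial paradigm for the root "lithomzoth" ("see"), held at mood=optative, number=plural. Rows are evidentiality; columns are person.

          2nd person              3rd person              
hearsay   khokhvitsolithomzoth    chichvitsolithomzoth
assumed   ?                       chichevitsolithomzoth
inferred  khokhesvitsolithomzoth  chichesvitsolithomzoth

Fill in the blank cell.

khokhevitsolithomzoth

Attach mood optative o- → olithomzoth.
Attach number plural vits- (before vowel 'o') → vitsolithomzoth.
Attach evidentiality assumed e- → evitsolithomzoth.
Attach person 2nd person khokh- → khokhevitsolithomzoth.
Nasal assimilation: no change.
Vowel deletion: no change.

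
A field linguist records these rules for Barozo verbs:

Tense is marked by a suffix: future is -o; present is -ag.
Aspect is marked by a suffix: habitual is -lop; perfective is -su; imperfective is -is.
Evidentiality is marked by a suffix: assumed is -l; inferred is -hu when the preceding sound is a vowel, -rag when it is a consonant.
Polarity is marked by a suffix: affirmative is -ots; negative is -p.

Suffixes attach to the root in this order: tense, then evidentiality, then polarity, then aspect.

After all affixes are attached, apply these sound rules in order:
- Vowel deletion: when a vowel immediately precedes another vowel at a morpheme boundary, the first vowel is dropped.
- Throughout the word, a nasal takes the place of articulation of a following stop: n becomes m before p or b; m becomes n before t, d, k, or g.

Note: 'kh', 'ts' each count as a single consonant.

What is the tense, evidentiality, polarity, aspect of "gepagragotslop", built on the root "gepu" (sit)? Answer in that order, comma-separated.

Segment: gepu-ag-rag-ots-lop.
tense: -ag → present.
evidentiality: -hu/rag → inferred.
polarity: -ots → affirmative.
aspect: -lop → habitual.

present, inferred, affirmative, habitual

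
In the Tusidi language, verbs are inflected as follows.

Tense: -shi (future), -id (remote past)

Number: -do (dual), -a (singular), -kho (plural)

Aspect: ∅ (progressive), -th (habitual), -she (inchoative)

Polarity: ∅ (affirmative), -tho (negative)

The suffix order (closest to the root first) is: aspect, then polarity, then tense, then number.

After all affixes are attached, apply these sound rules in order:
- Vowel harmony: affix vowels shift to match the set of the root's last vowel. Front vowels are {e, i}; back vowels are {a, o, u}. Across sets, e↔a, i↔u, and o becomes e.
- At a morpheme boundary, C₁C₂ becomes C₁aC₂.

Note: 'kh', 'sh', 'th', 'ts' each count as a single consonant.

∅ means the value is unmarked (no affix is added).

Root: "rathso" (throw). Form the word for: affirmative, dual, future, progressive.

aspect = progressive: zero marking, form stays rathso.
polarity = affirmative: zero marking, form stays rathso.
Attach tense future -shi → rathsoshi.
Attach number dual -do → rathsoshido.
Apply vowel harmony: rathsoshido → rathsoshudo.
Epenthesis: no change.

rathsoshudo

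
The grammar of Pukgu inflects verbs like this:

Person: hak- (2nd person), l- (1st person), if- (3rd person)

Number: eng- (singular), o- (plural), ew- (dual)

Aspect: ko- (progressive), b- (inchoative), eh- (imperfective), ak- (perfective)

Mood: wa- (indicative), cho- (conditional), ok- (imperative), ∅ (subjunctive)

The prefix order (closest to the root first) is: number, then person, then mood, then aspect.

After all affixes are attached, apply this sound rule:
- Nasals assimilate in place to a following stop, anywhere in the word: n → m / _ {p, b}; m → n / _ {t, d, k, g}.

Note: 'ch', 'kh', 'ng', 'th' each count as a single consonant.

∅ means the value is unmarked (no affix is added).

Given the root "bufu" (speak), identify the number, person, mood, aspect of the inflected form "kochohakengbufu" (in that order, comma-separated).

singular, 2nd person, conditional, progressive

Segment: ko-cho-hak-eng-bufu.
number: eng- → singular.
person: hak- → 2nd person.
mood: cho- → conditional.
aspect: ko- → progressive.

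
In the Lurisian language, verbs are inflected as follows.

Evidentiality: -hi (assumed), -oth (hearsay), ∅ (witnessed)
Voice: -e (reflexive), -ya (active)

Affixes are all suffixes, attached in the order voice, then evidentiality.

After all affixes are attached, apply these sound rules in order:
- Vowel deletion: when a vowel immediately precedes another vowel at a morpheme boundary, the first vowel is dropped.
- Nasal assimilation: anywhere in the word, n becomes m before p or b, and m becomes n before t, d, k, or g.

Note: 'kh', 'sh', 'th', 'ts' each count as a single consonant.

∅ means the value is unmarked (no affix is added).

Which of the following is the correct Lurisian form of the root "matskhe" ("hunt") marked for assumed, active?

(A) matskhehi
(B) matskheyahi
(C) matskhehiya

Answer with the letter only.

B

Attach voice active -ya → matskheya.
Attach evidentiality assumed -hi → matskheyahi.
Vowel deletion: no change.
Nasal assimilation: no change.
So the correct form is matskheyahi, option (B).
(A) matskhehi is wrong: it uses reflexive instead of active for voice.
(C) matskhehiya is wrong: it has the affixes in the wrong order.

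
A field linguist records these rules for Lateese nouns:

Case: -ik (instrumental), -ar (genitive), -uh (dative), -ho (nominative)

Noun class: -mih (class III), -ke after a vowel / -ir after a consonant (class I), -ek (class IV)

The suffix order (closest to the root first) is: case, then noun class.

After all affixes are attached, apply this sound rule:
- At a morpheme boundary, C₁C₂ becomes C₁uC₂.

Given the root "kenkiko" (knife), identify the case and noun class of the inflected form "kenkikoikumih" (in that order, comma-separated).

instrumental, class III

Segment: kenkiko-ik-mih.
case: -ik → instrumental.
noun class: -mih → class III.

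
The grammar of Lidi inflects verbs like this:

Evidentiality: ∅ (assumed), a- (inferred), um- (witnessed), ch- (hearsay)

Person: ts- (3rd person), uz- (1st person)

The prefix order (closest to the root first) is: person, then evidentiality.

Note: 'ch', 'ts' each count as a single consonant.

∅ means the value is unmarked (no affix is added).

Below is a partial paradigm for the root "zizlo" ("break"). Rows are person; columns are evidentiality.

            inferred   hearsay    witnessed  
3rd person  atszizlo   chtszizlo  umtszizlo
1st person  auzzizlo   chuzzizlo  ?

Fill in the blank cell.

umuzzizlo

Attach person 1st person uz- → uzzizlo.
Attach evidentiality witnessed um- → umuzzizlo.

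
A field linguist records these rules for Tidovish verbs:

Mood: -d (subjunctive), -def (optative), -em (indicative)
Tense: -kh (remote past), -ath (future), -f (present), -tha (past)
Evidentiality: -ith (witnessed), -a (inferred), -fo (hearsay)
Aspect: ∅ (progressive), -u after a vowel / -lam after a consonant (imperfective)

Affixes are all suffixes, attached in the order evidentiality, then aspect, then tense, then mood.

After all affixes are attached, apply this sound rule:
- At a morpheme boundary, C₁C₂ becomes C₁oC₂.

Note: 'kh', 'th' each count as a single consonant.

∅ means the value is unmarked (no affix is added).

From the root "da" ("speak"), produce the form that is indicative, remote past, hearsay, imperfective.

dafoukhem

Attach evidentiality hearsay -fo → dafo.
Attach aspect imperfective -u (after vowel 'o') → dafou.
Attach tense remote past -kh → dafoukh.
Attach mood indicative -em → dafoukhem.
Epenthesis: no change.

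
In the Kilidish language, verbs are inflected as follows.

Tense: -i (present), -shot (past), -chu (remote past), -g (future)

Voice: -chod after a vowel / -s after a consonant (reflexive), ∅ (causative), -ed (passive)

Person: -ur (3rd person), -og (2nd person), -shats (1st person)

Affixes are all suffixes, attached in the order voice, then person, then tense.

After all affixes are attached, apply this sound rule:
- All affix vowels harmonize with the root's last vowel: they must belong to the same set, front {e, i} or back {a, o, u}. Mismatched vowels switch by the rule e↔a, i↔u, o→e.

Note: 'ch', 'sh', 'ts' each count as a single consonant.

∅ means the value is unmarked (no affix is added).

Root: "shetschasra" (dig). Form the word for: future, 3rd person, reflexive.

shetschasrachodurg

Attach voice reflexive -chod (after vowel 'a') → shetschasrachod.
Attach person 3rd person -ur → shetschasrachodur.
Attach tense future -g → shetschasrachodurg.
Vowel harmony: no change.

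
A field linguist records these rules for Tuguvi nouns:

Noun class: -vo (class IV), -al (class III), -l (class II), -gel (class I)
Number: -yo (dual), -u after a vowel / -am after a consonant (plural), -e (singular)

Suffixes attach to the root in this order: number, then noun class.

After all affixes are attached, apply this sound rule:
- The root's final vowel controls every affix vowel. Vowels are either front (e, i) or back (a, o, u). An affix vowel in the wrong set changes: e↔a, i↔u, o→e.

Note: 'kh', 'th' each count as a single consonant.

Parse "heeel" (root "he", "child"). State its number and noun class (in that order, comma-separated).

Segment: he-e-al.
number: -e → singular.
noun class: -al → class III.

singular, class III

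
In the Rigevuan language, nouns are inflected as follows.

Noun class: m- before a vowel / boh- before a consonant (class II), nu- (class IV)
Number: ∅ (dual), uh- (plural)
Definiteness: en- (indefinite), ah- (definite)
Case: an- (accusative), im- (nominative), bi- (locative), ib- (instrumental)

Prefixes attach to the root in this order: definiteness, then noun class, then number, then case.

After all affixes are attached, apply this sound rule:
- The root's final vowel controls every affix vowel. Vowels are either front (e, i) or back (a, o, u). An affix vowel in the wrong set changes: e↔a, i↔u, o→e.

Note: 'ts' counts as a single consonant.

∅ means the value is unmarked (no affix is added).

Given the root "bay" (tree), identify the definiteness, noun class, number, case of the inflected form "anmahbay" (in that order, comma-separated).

Segment: an-m-ah-bay.
definiteness: ah- → definite.
noun class: m/boh- → class II.
number: ∅ → dual.
case: an- → accusative.

definite, class II, dual, accusative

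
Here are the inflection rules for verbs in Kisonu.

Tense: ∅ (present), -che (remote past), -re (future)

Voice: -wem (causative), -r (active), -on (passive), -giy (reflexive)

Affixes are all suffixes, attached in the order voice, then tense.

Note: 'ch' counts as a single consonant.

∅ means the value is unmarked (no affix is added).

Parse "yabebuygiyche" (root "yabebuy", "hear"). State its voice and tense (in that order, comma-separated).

Segment: yabebuy-giy-che.
voice: -giy → reflexive.
tense: -che → remote past.

reflexive, remote past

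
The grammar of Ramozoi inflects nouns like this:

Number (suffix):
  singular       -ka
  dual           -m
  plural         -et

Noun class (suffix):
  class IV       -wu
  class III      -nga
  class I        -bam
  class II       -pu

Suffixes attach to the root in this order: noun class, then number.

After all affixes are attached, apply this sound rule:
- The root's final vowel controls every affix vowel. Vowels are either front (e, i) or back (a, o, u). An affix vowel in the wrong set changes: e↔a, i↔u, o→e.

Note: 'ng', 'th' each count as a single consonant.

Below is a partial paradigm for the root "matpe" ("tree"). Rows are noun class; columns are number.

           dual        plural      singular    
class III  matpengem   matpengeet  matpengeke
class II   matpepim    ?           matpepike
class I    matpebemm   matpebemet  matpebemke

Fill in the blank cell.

Attach noun class class II -pu → matpepu.
Attach number plural -et → matpepuet.
Apply vowel harmony: matpepuet → matpepiet.

matpepiet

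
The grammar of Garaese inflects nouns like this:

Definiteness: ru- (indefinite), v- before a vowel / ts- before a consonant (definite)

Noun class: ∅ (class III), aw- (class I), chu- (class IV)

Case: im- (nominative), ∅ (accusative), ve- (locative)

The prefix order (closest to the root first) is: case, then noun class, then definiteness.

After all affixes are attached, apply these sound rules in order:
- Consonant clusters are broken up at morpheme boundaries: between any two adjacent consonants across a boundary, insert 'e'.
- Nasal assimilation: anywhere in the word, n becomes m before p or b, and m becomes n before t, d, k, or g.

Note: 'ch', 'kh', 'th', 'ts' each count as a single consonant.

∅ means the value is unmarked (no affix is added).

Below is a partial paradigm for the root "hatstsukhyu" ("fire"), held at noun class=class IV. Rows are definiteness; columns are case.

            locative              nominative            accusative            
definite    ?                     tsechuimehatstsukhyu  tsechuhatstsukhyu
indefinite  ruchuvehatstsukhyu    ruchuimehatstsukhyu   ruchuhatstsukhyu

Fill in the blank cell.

tsechuvehatstsukhyu

Attach case locative ve- → vehatstsukhyu.
Attach noun class class IV chu- → chuvehatstsukhyu.
Attach definiteness definite ts- (before consonant 'ch') → tschuvehatstsukhyu.
Apply epenthesis: tschuvehatstsukhyu → tsechuvehatstsukhyu.
Nasal assimilation: no change.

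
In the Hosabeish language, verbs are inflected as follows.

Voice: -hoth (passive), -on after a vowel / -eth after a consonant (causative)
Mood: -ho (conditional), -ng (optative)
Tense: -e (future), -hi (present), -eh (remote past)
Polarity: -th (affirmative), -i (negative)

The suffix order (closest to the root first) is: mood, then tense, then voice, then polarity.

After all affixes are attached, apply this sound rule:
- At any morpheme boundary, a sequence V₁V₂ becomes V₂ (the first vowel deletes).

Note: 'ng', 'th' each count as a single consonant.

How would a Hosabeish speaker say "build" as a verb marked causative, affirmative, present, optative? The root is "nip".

Attach mood optative -ng → nipng.
Attach tense present -hi → nipnghi.
Attach voice causative -on (after vowel 'i') → nipnghion.
Attach polarity affirmative -th → nipnghionth.
Apply vowel deletion: nipnghionth → nipnghonth.

nipnghonth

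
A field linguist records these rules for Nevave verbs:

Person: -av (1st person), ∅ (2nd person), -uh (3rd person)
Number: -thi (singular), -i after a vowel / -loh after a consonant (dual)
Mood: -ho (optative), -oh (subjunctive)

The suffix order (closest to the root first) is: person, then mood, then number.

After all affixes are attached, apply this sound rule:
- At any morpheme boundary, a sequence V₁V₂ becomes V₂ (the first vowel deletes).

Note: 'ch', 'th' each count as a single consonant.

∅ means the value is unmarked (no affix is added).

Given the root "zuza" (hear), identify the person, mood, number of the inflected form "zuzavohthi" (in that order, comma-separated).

1st person, subjunctive, singular

Segment: zuza-av-oh-thi.
person: -av → 1st person.
mood: -oh → subjunctive.
number: -thi → singular.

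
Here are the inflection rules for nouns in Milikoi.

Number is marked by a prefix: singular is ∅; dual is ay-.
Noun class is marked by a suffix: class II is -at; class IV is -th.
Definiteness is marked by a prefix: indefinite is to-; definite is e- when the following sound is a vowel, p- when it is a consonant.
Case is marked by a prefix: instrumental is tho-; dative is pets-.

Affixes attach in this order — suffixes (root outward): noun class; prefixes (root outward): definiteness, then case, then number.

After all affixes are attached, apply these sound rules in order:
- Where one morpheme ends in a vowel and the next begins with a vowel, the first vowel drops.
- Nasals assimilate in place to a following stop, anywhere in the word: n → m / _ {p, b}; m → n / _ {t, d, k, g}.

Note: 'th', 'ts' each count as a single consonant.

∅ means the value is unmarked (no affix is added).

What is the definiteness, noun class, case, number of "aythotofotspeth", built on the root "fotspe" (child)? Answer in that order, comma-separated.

indefinite, class IV, instrumental, dual

Segment: ay-tho-to-fotspe-th.
definiteness: to- → indefinite.
noun class: -th → class IV.
case: tho- → instrumental.
number: ay- → dual.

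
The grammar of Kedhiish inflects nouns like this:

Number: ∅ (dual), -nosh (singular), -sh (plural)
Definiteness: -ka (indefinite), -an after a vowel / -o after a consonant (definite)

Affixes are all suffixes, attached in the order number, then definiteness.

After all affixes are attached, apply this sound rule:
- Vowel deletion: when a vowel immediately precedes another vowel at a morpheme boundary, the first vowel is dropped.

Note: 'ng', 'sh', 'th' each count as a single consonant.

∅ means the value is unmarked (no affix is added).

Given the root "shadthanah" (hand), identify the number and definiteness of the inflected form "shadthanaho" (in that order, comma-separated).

dual, definite

Segment: shadthanah-o.
number: ∅ → dual.
definiteness: -an/o → definite.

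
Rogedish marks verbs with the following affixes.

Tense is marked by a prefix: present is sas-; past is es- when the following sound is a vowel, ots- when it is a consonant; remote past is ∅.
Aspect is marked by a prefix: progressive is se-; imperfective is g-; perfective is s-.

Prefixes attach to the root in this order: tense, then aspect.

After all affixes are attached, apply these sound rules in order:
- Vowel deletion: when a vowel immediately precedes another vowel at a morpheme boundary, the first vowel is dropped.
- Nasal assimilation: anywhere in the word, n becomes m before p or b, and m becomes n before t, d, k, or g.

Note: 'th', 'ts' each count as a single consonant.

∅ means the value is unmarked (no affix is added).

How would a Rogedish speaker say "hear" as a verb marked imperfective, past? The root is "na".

Attach tense past ots- (before consonant 'n') → otsna.
Attach aspect imperfective g- → gotsna.
Vowel deletion: no change.
Nasal assimilation: no change.

gotsna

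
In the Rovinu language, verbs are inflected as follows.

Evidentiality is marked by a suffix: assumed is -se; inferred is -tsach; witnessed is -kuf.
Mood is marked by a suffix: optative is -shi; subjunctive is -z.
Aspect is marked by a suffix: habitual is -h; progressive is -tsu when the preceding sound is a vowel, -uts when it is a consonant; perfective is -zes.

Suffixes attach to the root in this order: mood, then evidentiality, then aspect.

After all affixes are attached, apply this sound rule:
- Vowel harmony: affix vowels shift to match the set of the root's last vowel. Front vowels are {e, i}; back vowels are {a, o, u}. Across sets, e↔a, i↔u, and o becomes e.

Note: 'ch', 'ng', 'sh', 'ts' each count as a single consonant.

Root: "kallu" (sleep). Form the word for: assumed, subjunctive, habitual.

kalluzsah

Attach mood subjunctive -z → kalluz.
Attach evidentiality assumed -se → kalluzse.
Attach aspect habitual -h → kalluzseh.
Apply vowel harmony: kalluzseh → kalluzsah.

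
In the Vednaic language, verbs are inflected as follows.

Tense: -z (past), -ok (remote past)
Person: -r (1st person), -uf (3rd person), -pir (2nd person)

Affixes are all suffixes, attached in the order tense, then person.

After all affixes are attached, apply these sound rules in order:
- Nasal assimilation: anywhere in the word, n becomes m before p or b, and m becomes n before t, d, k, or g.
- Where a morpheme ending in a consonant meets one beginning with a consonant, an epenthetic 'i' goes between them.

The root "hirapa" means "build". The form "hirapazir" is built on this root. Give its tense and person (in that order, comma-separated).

past, 1st person

Segment: hirapa-z-r.
tense: -z → past.
person: -r → 1st person.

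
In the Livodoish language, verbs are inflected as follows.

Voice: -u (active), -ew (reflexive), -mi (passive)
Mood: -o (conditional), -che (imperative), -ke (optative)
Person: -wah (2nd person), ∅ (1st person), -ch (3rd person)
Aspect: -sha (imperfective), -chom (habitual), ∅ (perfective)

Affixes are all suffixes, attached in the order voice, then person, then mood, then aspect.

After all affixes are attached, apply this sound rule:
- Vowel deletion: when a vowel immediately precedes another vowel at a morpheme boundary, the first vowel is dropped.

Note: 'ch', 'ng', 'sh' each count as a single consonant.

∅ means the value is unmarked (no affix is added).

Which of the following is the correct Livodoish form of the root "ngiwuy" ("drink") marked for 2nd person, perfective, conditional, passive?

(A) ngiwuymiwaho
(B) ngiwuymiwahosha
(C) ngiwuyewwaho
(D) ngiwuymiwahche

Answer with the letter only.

A

Attach voice passive -mi → ngiwuymi.
Attach person 2nd person -wah → ngiwuymiwah.
Attach mood conditional -o → ngiwuymiwaho.
aspect = perfective: zero marking, form stays ngiwuymiwaho.
Vowel deletion: no change.
So the correct form is ngiwuymiwaho, option (A).
(D) ngiwuymiwahche is wrong: it uses imperative instead of conditional for mood.
(B) ngiwuymiwahosha is wrong: it uses imperfective instead of perfective for aspect.
(C) ngiwuyewwaho is wrong: it uses reflexive instead of passive for voice.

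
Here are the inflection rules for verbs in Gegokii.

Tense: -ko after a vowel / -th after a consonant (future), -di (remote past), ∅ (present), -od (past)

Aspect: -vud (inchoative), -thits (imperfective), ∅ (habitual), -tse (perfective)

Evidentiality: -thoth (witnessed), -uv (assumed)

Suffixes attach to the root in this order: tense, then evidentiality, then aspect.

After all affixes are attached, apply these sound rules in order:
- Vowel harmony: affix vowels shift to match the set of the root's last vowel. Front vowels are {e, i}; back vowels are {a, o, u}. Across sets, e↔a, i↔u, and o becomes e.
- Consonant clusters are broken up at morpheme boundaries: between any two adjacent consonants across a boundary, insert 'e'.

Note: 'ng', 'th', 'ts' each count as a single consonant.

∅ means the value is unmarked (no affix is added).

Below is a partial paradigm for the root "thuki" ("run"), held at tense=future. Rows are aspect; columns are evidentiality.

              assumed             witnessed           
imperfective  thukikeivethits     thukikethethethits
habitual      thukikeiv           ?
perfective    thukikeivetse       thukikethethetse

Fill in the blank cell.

thukiketheth

Attach tense future -ko (after vowel 'i') → thukiko.
Attach evidentiality witnessed -thoth → thukikothoth.
aspect = habitual: zero marking, form stays thukikothoth.
Apply vowel harmony: thukikothoth → thukiketheth.
Epenthesis: no change.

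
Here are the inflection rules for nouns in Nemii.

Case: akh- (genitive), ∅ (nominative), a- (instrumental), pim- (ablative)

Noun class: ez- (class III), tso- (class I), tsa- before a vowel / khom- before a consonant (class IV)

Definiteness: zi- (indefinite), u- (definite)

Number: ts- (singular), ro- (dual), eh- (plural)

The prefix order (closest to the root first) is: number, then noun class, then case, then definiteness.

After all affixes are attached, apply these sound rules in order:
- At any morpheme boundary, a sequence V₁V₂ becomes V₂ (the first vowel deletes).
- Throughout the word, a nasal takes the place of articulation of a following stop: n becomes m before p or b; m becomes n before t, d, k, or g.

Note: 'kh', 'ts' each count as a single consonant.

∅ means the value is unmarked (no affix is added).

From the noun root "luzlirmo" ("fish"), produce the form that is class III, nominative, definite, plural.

Attach number plural eh- → ehluzlirmo.
Attach noun class class III ez- → ezehluzlirmo.
case = nominative: zero marking, form stays ezehluzlirmo.
Attach definiteness definite u- → uezehluzlirmo.
Apply vowel deletion: uezehluzlirmo → ezehluzlirmo.
Nasal assimilation: no change.

ezehluzlirmo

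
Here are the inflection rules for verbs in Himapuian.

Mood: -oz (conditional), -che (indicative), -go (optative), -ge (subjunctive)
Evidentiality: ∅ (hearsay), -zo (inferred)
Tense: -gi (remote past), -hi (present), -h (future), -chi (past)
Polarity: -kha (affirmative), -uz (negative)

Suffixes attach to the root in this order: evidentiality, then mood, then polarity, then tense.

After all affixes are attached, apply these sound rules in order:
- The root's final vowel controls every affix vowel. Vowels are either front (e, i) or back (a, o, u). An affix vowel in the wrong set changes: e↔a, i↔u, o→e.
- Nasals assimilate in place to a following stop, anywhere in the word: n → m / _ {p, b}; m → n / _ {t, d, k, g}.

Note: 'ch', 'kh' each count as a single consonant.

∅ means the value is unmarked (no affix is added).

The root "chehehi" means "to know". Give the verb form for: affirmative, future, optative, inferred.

chehehizegekheh

Attach evidentiality inferred -zo → chehehizo.
Attach mood optative -go → chehehizogo.
Attach polarity affirmative -kha → chehehizogokha.
Attach tense future -h → chehehizogokhah.
Apply vowel harmony: chehehizogokhah → chehehizegekheh.
Nasal assimilation: no change.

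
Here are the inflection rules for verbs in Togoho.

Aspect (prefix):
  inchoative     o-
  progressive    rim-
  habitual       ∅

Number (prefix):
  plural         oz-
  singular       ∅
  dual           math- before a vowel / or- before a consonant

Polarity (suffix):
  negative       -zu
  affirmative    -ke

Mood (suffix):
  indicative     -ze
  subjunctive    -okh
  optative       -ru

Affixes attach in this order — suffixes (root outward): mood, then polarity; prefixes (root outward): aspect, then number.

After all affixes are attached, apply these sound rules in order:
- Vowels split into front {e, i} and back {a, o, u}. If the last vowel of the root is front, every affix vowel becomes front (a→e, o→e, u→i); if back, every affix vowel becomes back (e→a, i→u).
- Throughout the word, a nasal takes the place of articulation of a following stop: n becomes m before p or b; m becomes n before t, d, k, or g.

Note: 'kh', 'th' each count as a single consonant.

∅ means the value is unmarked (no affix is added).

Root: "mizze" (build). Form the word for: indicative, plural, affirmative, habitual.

ezmizzezeke

Attach mood indicative -ze → mizzeze.
aspect = habitual: zero marking, form stays mizzeze.
Attach polarity affirmative -ke → mizzezeke.
Attach number plural oz- → ozmizzezeke.
Apply vowel harmony: ozmizzezeke → ezmizzezeke.
Nasal assimilation: no change.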